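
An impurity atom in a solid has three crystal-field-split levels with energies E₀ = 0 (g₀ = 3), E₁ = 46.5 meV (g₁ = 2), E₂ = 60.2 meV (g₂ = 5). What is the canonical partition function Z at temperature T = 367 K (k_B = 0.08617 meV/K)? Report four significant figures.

k_BT = 0.08617 × 367 K = 31.6244 meV.
Eᵢ/kT = 0, 1.47038, 1.90359.
Z = Σ gᵢe^(−Eᵢ/kT) = 3·e^(−0) + 2·e^(−1.47038) + 5·e^(−1.90359) = 3.00000 + 0.459676 + 0.745163 = 4.20484.

Z = 4.205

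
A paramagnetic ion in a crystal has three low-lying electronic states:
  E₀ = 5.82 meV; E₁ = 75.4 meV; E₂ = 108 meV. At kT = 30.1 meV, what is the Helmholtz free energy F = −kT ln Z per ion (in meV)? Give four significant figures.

Eᵢ/kT = 0.193355, 2.50498, 3.58804.
Z = Σ e^(−Eᵢ/kT) = e^(−0.193355) + e^(−2.50498) + e^(−3.58804) = 0.824189 + 0.0816772 + 0.0276525 = 0.933519.
F = −kT ln Z = −30.1 × ln(0.933519) = −30.1 × -0.0687940 = 2.071 meV.

2.071 meV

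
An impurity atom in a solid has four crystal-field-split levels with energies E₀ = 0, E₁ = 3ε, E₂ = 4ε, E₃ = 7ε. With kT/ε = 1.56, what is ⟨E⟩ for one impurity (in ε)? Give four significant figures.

Eᵢ/kT = 0, 1.92308, 2.56410, 4.48718.
Z = Σ e^(−Eᵢ/kT) = e^(−0) + e^(−1.92308) + e^(−2.56410) + e^(−4.48718) = 1.00000 + 0.146156 + 0.0769884 + 0.0112523 = 1.23440.
⟨E⟩ = Σ Eᵢ e^(−Eᵢ/kT) / Z = (0·1.00000 + 3·0.146156 + 4·0.0769884 + 7·0.0112523) / 1.23440 = 0.6685 ε.

0.6685 ε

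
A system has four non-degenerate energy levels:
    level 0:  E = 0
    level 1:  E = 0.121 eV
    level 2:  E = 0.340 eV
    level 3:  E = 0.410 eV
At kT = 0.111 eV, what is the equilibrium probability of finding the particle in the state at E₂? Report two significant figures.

0.033

Eᵢ/kT = 0, 1.090, 3.063, 3.694.
Z = Σ e^(−Eᵢ/kT) = e^(−0) + e^(−1.090) + e^(−3.063) + e^(−3.694) = 1.000 + 0.3362 + 0.04675 + 0.02487 = 1.408.
P₂ = e^(−E₂/kT) / Z = 0.04675/1.408 = 0.033.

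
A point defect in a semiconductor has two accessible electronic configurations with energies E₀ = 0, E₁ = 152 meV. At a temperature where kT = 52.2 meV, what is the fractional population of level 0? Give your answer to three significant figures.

0.948

Eᵢ/kT = 0, 2.9119.
Z = Σ e^(−Eᵢ/kT) = e^(−0) + e^(−2.9119) = 1.0000 + 0.054372 = 1.0544.
P₀ = e^(−E₀/kT) / Z = 1.0000/1.0544 = 0.948.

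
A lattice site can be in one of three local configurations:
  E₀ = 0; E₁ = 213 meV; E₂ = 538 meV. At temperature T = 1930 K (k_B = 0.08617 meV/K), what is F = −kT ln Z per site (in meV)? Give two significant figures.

-46 meV

k_BT = 0.08617 × 1930 K = 166.3 meV.
Eᵢ/kT = 0, 1.281, 3.235.
Z = Σ e^(−Eᵢ/kT) = e^(−0) + e^(−1.281) + e^(−3.235) = 1.000 + 0.2778 + 0.03936 = 1.317.
F = −kT ln Z = −166.3 × ln(1.317) = −166.3 × 0.2754 = -46 meV.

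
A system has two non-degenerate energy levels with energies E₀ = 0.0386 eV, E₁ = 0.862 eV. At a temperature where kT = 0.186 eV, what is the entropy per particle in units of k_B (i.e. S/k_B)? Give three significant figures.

Eᵢ/kT = 0.20753, 4.6344.
Z = Σ e^(−Eᵢ/kT) = e^(−0.20753) + e^(−4.6344) = 0.81259 + 0.0097119 = 0.82230.
⟨E⟩ = Σ EᵢPᵢ = 0.048325 eV.
S/k_B = ln Z + ⟨E⟩/kT = ln(0.82230) + 0.048325/0.186 = -0.19565 + 0.25981 = 0.0642.

0.0642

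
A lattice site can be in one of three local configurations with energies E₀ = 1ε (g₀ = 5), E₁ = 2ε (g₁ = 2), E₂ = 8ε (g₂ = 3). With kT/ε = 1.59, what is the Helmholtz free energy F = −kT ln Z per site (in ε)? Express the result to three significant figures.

Eᵢ/kT = 0.62893, 1.2579, 5.0314.
Z = Σ gᵢe^(−Eᵢ/kT) = 5·e^(−0.62893) + 2·e^(−1.2579) + 3·e^(−5.0314) = 2.6658 + 0.56850 + 0.019589 = 3.2539.
F = −kT ln Z = −1.59 × ln(3.2539) = −1.59 × 1.1799 = -1.88 ε.

-1.88 ε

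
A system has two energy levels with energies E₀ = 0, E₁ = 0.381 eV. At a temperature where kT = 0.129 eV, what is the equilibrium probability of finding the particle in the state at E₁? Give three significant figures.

0.0496

Eᵢ/kT = 0, 2.9535.
Z = Σ e^(−Eᵢ/kT) = e^(−0) + e^(−2.9535) = 1.0000 + 0.052157 = 1.0522.
P₁ = e^(−E₁/kT) / Z = 0.052157/1.0522 = 0.0496.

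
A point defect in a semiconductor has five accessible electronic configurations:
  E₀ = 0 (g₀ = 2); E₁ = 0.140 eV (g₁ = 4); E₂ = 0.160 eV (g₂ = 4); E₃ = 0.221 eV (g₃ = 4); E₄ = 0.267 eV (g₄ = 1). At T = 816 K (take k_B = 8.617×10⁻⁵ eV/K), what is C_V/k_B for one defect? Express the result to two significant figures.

1.3

k_BT = 8.617×10⁻⁵ × 816 K = 0.07031 eV.
Eᵢ/kT = 0, 1.991, 2.276, 3.143, 3.797.
Z = Σ gᵢe^(−Eᵢ/kT) = 2·e^(−0) + 4·e^(−1.991) + 4·e^(−2.276) + 4·e^(−3.143) + 1·e^(−3.797) = 2.000 + 0.5462 + 0.4108 + 0.1726 + 0.02244 = 3.152.
⟨E⟩ = 0.05912 eV, ⟨E²⟩ = 0.009915 eV².
C_V/k_B = (⟨E²⟩ − ⟨E⟩²)/(kT)² = (0.009915 − 0.003495)/0.004943 = 1.3.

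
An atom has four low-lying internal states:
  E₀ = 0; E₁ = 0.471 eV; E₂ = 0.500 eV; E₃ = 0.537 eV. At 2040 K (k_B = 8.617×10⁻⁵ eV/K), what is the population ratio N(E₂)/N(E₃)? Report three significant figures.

1.23

k_BT = 8.617×10⁻⁵ × 2040 K = 0.17579 eV.
n₂/n₃ = exp[−(E₂−E₃)/kT] = exp(−(-0.037 eV)/(0.17579 eV)) = exp(0.21048) = 1.23.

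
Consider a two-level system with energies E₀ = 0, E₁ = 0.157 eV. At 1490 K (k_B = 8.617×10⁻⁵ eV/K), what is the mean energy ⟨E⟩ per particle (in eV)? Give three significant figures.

k_BT = 8.617×10⁻⁵ × 1490 K = 0.12839 eV.
Eᵢ/kT = 0, 1.2228.
Z = Σ e^(−Eᵢ/kT) = e^(−0) + e^(−1.2228) = 1.0000 + 0.29440 = 1.2944.
⟨E⟩ = Σ Eᵢ e^(−Eᵢ/kT) / Z = (0·1.0000 + 0.157·0.29440) / 1.2944 = 0.0357 eV.

0.0357 eV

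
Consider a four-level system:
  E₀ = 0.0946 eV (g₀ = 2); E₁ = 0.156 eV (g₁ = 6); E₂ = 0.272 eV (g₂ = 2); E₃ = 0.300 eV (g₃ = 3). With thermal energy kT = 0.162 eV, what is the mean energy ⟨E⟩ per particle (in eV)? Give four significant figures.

Eᵢ/kT = 0.583951, 0.962963, 1.67901, 1.85185.
Z = Σ gᵢe^(−Eᵢ/kT) = 2·e^(−0.583951) + 6·e^(−0.962963) + 2·e^(−1.67901) + 3·e^(−1.85185) = 1.11538 + 2.29056 + 0.373117 + 0.470840 = 4.24990.
⟨E⟩ = Σ Eᵢ gᵢe^(−Eᵢ/kT) / Z = (0.0946·1.11538 + 0.156·2.29056 + 0.272·0.373117 + 0.300·0.470840) / 4.24990 = 0.1660 eV.

0.1660 eV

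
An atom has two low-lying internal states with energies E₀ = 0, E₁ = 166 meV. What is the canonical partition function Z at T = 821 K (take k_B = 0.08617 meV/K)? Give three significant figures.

Z = 1.10

k_BT = 0.08617 × 821 K = 70.746 meV.
Eᵢ/kT = 0, 2.3464.
Z = Σ e^(−Eᵢ/kT) = e^(−0) + e^(−2.3464) = 1.0000 + 0.095713 = 1.0957.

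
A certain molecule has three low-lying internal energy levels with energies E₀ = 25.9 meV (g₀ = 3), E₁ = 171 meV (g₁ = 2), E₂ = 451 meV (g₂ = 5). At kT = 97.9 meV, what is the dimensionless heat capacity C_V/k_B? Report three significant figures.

Eᵢ/kT = 0.26456, 1.7467, 4.6067.
Z = Σ gᵢe^(−Eᵢ/kT) = 3·e^(−0.26456) + 2·e^(−1.7467) + 5·e^(−4.6067) = 2.3026 + 0.34870 + 0.049924 = 2.7012.
⟨E⟩ = 52.488 meV, ⟨E²⟩ = 8105.9 meV².
C_V/k_B = (⟨E²⟩ − ⟨E⟩²)/(kT)² = (8105.9 − 2755.0)/9584.4 = 0.558.

0.558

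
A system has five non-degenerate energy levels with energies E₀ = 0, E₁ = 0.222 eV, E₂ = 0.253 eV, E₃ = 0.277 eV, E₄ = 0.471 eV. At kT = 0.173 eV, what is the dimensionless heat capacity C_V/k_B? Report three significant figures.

Eᵢ/kT = 0, 1.2832, 1.4624, 1.6012, 2.7225.
Z = Σ e^(−Eᵢ/kT) = e^(−0) + e^(−1.2832) + e^(−1.4624) + e^(−1.6012) + e^(−2.7225) = 1.0000 + 0.27715 + 0.23168 + 0.20165 + 0.065710 = 1.7762.
⟨E⟩ = 0.11651 eV, ⟨E²⟩ = 0.032957 eV².
C_V/k_B = (⟨E²⟩ − ⟨E⟩²)/(kT)² = (0.032957 − 0.013575)/0.029929 = 0.648.

0.648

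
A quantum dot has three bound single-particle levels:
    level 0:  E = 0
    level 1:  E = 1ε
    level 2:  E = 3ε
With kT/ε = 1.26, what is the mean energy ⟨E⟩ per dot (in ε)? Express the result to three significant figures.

Eᵢ/kT = 0, 0.79365, 2.3810.
Z = Σ e^(−Eᵢ/kT) = e^(−0) + e^(−0.79365) + e^(−2.3810) = 1.0000 + 0.45219 + 0.092458 = 1.5446.
⟨E⟩ = Σ Eᵢ e^(−Eᵢ/kT) / Z = (0·1.0000 + 1·0.45219 + 3·0.092458) / 1.5446 = 0.472 ε.

0.472 ε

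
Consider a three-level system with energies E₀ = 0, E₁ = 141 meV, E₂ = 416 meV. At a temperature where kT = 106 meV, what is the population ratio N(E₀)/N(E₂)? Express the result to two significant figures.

51

n₀/n₂ = exp[−(E₀−E₂)/kT] = exp(−(-416 meV)/(106 meV)) = exp(3.925) = 51.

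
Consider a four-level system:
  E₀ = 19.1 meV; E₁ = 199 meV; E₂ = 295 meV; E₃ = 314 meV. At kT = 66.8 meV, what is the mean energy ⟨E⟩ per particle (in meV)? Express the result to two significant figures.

Eᵢ/kT = 0.2859, 2.979, 4.416, 4.701.
Z = Σ e^(−Eᵢ/kT) = e^(−0.2859) + e^(−2.979) + e^(−4.416) + e^(−4.701) = 0.7513 + 0.05084 + 0.01208 + 0.009086 = 0.8233.
⟨E⟩ = Σ Eᵢ e^(−Eᵢ/kT) / Z = (19.1·0.7513 + 199·0.05084 + 295·0.01208 + 314·0.009086) / 0.8233 = 38 meV.

38 meV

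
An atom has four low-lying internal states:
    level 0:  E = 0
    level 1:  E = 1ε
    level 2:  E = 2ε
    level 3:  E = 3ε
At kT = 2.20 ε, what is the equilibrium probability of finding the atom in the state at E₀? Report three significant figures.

0.436

Eᵢ/kT = 0, 0.45455, 0.90909, 1.3636.
Z = Σ e^(−Eᵢ/kT) = e^(−0) + e^(−0.45455) + e^(−0.90909) + e^(−1.3636) = 1.0000 + 0.63473 + 0.40289 + 0.25574 = 2.2934.
P₀ = e^(−E₀/kT) / Z = 1.0000/2.2934 = 0.436.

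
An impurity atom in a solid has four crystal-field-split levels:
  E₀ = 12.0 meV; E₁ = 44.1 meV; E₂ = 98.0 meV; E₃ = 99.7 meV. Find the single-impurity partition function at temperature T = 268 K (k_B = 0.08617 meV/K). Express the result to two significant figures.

k_BT = 0.08617 × 268 K = 23.09 meV.
Eᵢ/kT = 0.5197, 1.910, 4.244, 4.318.
Z = Σ e^(−Eᵢ/kT) = e^(−0.5197) + e^(−1.910) + e^(−4.244) + e^(−4.318) = 0.5947 + 0.1481 + 0.01435 + 0.01333 = 0.7705.

Z = 0.77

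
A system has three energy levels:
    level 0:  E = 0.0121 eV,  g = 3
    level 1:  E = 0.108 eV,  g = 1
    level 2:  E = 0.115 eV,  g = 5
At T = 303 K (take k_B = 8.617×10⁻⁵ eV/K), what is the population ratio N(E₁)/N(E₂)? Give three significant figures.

k_BT = 8.617×10⁻⁵ × 303 K = 0.026110 eV.
n₁/n₂ = (g₁/g₂) exp[−(E₁−E₂)/kT] = (1/5) × exp(−(-0.007 eV)/(0.026110 eV)) = (1/5) × exp(0.26810) = 0.261.

0.261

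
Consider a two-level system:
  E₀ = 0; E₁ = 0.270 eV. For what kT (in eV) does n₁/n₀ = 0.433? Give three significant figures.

0.323 eV

n₁/n₀ = exp[−(E₁−E₀)/kT] = 0.433.
⇒ (E₁−E₀)/kT = ln(1/0.433) = ln(2.3095) = 0.83703.
kT = 0.270 eV / 0.83703 = 0.323 eV.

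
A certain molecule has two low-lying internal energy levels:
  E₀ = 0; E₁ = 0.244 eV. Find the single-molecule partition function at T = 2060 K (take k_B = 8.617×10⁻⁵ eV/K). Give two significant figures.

Z = 1.3

k_BT = 8.617×10⁻⁵ × 2060 K = 0.1775 eV.
Eᵢ/kT = 0, 1.375.
Z = Σ e^(−Eᵢ/kT) = e^(−0) + e^(−1.375) = 1.000 + 0.2528 = 1.253.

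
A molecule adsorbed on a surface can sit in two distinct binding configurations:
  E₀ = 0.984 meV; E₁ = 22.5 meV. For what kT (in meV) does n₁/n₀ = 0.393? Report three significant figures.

n₁/n₀ = exp[−(E₁−E₀)/kT] = 0.393.
⇒ (E₁−E₀)/kT = ln(1/0.393) = ln(2.5445) = 0.93393.
kT = 21.516 meV / 0.93393 = 23.0 meV.

23.0 meV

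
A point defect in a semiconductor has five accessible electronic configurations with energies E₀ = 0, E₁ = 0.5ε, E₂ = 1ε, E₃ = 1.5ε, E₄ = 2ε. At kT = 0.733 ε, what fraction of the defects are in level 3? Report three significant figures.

0.0661

Eᵢ/kT = 0, 0.68213, 1.3643, 2.0464, 2.7285.
Z = Σ e^(−Eᵢ/kT) = e^(−0) + e^(−0.68213) + e^(−1.3643) + e^(−2.0464) + e^(−2.7285) = 1.0000 + 0.50554 + 0.25556 + 0.12920 + 0.065317 = 1.9556.
P₃ = e^(−E₃/kT) / Z = 0.12920/1.9556 = 0.0661.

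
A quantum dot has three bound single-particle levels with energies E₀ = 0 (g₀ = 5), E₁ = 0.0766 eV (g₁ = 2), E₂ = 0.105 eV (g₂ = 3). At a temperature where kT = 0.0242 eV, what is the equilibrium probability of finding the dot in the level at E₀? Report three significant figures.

0.976

Eᵢ/kT = 0, 3.1653, 4.3388.
Z = Σ gᵢe^(−Eᵢ/kT) = 5·e^(−0) + 2·e^(−3.1653) + 3·e^(−4.3388) = 5.0000 + 0.084403 + 0.039157 = 5.1236.
P₀ = g₀ e^(−E₀/kT) / Z = 5.0000/5.1236 = 0.976.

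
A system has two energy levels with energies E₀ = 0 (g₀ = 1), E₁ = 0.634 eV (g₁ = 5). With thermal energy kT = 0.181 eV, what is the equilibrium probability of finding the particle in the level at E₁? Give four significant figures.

Eᵢ/kT = 0, 3.50276.
Z = Σ gᵢe^(−Eᵢ/kT) = 1·e^(−0) + 5·e^(−3.50276) = 1.00000 + 0.150571 = 1.15057.
P₁ = g₁ e^(−E₁/kT) / Z = 0.150571/1.15057 = 0.1309.

0.1309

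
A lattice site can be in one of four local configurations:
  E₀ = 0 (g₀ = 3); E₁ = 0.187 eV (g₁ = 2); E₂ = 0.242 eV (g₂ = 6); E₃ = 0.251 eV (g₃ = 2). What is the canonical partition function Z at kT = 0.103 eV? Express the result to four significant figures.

Eᵢ/kT = 0, 1.81553, 2.34951, 2.43689.
Z = Σ gᵢe^(−Eᵢ/kT) = 3·e^(−0) + 2·e^(−1.81553) + 6·e^(−2.34951) + 2·e^(−2.43689) = 3.00000 + 0.325503 + 0.572495 + 0.174865 = 4.07286.

Z = 4.073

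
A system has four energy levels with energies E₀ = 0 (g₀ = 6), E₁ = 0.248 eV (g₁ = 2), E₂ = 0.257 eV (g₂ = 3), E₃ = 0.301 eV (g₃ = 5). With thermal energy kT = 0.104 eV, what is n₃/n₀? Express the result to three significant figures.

n₃/n₀ = (g₃/g₀) exp[−(E₃−E₀)/kT] = (5/6) × exp(−(0.301 eV)/(0.104 eV)) = (5/6) × exp(-2.8942) = 0.0461.

0.0461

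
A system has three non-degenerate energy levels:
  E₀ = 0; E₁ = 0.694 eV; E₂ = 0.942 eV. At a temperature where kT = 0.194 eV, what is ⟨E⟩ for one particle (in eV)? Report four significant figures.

0.02581 eV

Eᵢ/kT = 0, 3.57732, 4.85567.
Z = Σ e^(−Eᵢ/kT) = e^(−0) + e^(−3.57732) + e^(−4.85567) = 1.00000 + 0.0279505 + 0.00778412 = 1.03573.
⟨E⟩ = Σ Eᵢ e^(−Eᵢ/kT) / Z = (0·1.00000 + 0.694·0.0279505 + 0.942·0.00778412) / 1.03573 = 0.02581 eV.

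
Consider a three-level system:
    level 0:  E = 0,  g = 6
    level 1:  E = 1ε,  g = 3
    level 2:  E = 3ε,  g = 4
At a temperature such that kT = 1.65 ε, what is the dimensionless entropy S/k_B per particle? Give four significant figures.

2.377

Eᵢ/kT = 0, 0.606061, 1.81818.
Z = Σ gᵢe^(−Eᵢ/kT) = 6·e^(−0) + 3·e^(−0.606061) + 4·e^(−1.81818) = 6.00000 + 1.63649 + 0.649284 = 8.28577.
⟨E⟩ = Σ EᵢPᵢ = 0.432590 ε.
S/k_B = ln Z + ⟨E⟩/kT = ln(8.28577) + 0.432590/1.65 = 2.11454 + 0.262176 = 2.377.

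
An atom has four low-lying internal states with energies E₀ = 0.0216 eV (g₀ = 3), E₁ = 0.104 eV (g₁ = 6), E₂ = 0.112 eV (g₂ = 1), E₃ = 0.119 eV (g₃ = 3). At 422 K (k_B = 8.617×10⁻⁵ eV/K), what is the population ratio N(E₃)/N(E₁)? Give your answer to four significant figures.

0.3310

k_BT = 8.617×10⁻⁵ × 422 K = 0.0363637 eV.
n₃/n₁ = (g₃/g₁) exp[−(E₃−E₁)/kT] = (3/6) × exp(−(0.015 eV)/(0.0363637 eV)) = (3/6) × exp(-0.412499) = 0.3310.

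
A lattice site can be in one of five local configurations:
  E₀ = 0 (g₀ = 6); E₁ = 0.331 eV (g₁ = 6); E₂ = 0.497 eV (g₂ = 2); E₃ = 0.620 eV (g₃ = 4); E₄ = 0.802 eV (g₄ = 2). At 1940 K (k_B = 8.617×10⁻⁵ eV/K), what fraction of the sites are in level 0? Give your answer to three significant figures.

0.852

k_BT = 8.617×10⁻⁵ × 1940 K = 0.16717 eV.
Eᵢ/kT = 0, 1.9800, 2.9730, 3.7088, 4.7975.
Z = Σ gᵢe^(−Eᵢ/kT) = 6·e^(−0) + 6·e^(−1.9800) + 2·e^(−2.9730) + 4·e^(−3.7088) + 2·e^(−4.7975) = 6.0000 + 0.82842 + 0.10230 + 0.098028 + 0.016501 = 7.0452.
P₀ = g₀ e^(−E₀/kT) / Z = 6.0000/7.0452 = 0.852.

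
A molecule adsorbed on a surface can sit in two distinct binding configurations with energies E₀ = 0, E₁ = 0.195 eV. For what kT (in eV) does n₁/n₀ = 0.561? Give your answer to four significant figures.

0.3374 eV

n₁/n₀ = exp[−(E₁−E₀)/kT] = 0.561.
⇒ (E₁−E₀)/kT = ln(1/0.561) = ln(1.78253) = 0.578034.
kT = 0.195 eV / 0.578034 = 0.3374 eV.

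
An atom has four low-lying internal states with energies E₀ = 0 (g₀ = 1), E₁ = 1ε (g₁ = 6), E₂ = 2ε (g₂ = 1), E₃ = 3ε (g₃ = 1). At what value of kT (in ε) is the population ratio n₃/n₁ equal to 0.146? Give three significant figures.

n₃/n₁ = (g₃/g₁) exp[−(E₃−E₁)/kT] = 0.146.
⇒ (E₃−E₁)/kT = ln((1/6)/0.146) = ln(1.1416) = 0.13243.
kT = 2ε / 0.13243 = 15.1 ε.

15.1 ε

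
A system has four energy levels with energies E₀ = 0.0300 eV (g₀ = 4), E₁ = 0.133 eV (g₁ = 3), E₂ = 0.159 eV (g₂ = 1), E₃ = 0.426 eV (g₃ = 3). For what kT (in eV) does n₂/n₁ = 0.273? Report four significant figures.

n₂/n₁ = (g₂/g₁) exp[−(E₂−E₁)/kT] = 0.273.
⇒ (E₂−E₁)/kT = ln((1/3)/0.273) = ln(1.22100) = 0.199670.
kT = 0.026 eV / 0.199670 = 0.1302 eV.

0.1302 eV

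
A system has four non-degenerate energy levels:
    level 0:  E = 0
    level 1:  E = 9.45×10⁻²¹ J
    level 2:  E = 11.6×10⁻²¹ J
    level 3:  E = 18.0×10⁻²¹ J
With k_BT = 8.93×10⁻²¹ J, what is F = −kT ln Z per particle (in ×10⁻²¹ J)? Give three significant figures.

Eᵢ/kT = 0, 1.0582, 1.2990, 2.0157.
Z = Σ e^(−Eᵢ/kT) = e^(−0) + e^(−1.0582) + e^(−1.2990) + e^(−2.0157) = 1.0000 + 0.34708 + 0.27280 + 0.13323 = 1.7531.
F = −kT ln Z = −8.93 × ln(1.7531) = −8.93 × 0.56139 = -5.01 ×10⁻²¹ J.

-5.01 ×10⁻²¹ J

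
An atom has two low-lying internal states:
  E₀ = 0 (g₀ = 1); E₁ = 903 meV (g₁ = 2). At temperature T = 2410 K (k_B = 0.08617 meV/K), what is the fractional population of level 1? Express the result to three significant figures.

0.0252

k_BT = 0.08617 × 2410 K = 207.67 meV.
Eᵢ/kT = 0, 4.3482.
Z = Σ gᵢe^(−Eᵢ/kT) = 1·e^(−0) + 2·e^(−4.3482) = 1.0000 + 0.025860 = 1.0259.
P₁ = g₁ e^(−E₁/kT) / Z = 0.025860/1.0259 = 0.0252.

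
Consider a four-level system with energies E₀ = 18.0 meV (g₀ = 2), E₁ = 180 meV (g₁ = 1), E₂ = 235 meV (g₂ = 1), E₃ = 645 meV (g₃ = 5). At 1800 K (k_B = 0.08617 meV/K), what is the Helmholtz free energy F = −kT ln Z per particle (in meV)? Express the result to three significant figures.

-135 meV

k_BT = 0.08617 × 1800 K = 155.11 meV.
Eᵢ/kT = 0.11605, 1.1605, 1.5151, 4.1583.
Z = Σ gᵢe^(−Eᵢ/kT) = 2·e^(−0.11605) + 1·e^(−1.1605) + 1·e^(−1.5151) + 5·e^(−4.1583) = 1.7809 + 0.31333 + 0.21979 + 0.078171 = 2.3922.
F = −kT ln Z = −155.11 × ln(2.3922) = −155.11 × 0.87221 = -135 meV.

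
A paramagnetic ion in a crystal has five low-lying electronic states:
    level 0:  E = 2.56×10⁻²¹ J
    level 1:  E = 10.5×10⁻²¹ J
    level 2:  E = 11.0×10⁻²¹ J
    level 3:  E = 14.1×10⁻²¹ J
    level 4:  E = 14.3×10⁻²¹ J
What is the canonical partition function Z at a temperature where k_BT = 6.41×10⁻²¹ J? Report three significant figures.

Z = 1.26

Eᵢ/kT = 0.39938, 1.6381, 1.7161, 2.1997, 2.2309.
Z = Σ e^(−Eᵢ/kT) = e^(−0.39938) + e^(−1.6381) + e^(−1.7161) + e^(−2.1997) + e^(−2.2309) = 0.67074 + 0.19435 + 0.17977 + 0.11084 + 0.10743 = 1.2631.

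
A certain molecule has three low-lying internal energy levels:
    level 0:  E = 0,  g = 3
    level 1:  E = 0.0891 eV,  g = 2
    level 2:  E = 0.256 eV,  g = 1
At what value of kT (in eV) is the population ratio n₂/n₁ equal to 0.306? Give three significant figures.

0.340 eV

n₂/n₁ = (g₂/g₁) exp[−(E₂−E₁)/kT] = 0.306.
⇒ (E₂−E₁)/kT = ln((1/2)/0.306) = ln(1.6340) = 0.49103.
kT = 0.1669 eV / 0.49103 = 0.340 eV.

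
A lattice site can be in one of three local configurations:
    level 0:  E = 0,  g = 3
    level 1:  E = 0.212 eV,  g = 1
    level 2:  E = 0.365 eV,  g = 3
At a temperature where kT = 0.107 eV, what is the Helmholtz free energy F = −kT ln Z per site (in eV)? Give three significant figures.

Eᵢ/kT = 0, 1.9813, 3.4112.
Z = Σ gᵢe^(−Eᵢ/kT) = 3·e^(−0) + 1·e^(−1.9813) + 3·e^(−3.4112) = 3.0000 + 0.13789 + 0.099005 = 3.2369.
F = −kT ln Z = −0.107 × ln(3.2369) = −0.107 × 1.1746 = -0.126 eV.

-0.126 eV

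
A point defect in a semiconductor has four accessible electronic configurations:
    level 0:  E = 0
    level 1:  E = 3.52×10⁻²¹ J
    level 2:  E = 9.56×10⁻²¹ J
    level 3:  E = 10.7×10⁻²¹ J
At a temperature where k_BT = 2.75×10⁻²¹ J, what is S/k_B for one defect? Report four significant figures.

0.6931

Eᵢ/kT = 0, 1.28000, 3.47636, 3.89091.
Z = Σ e^(−Eᵢ/kT) = e^(−0) + e^(−1.28000) + e^(−3.47636) + e^(−3.89091) = 1.00000 + 0.278037 + 0.0309198 + 0.0204267 = 1.32938.
⟨E⟩ = Σ EᵢPᵢ = 1.12297 ×10⁻²¹ J.
S/k_B = ln Z + ⟨E⟩/kT = ln(1.32938) + 1.12297/2.75 = 0.284713 + 0.408353 = 0.6931.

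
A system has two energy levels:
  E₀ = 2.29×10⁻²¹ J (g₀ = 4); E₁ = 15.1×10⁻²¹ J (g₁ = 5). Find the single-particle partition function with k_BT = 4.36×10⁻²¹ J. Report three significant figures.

Z = 2.52

Eᵢ/kT = 0.52523, 3.4633.
Z = Σ gᵢe^(−Eᵢ/kT) = 4·e^(−0.52523) + 5·e^(−3.4633) = 2.3657 + 0.15663 = 2.5223.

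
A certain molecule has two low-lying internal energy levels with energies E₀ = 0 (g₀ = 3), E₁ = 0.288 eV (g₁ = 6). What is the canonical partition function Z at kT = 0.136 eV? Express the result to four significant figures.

Z = 3.722

Eᵢ/kT = 0, 2.11765.
Z = Σ gᵢe^(−Eᵢ/kT) = 3·e^(−0) + 6·e^(−2.11765) = 3.00000 + 0.721884 = 3.72188.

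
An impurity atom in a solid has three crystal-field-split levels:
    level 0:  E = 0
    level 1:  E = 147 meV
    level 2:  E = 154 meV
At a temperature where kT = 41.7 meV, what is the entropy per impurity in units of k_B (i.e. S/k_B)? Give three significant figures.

0.239

Eᵢ/kT = 0, 3.5252, 3.6930.
Z = Σ e^(−Eᵢ/kT) = e^(−0) + e^(−3.5252) + e^(−3.6930) = 1.0000 + 0.029446 + 0.024897 = 1.0543.
⟨E⟩ = Σ EᵢPᵢ = 7.7423 meV.
S/k_B = ln Z + ⟨E⟩/kT = ln(1.0543) + 7.7423/41.7 = 0.052877 + 0.18567 = 0.239.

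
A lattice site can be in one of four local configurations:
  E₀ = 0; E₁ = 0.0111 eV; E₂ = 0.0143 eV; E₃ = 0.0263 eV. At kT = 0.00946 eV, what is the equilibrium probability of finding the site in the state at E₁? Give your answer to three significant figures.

0.194

Eᵢ/kT = 0, 1.1734, 1.5116, 2.7801.
Z = Σ e^(−Eᵢ/kT) = e^(−0) + e^(−1.1734) + e^(−1.5116) + e^(−2.7801) = 1.0000 + 0.30931 + 0.22056 + 0.062032 = 1.5919.
P₁ = e^(−E₁/kT) / Z = 0.30931/1.5919 = 0.194.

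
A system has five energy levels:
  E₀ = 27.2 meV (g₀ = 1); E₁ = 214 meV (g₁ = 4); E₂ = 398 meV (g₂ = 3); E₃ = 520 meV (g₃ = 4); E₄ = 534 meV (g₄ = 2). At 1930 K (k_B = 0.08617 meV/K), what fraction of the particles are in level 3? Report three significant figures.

k_BT = 0.08617 × 1930 K = 166.31 meV.
Eᵢ/kT = 0.16355, 1.2868, 2.3931, 3.1267, 3.2109.
Z = Σ gᵢe^(−Eᵢ/kT) = 1·e^(−0.16355) + 4·e^(−1.2868) + 3·e^(−2.3931) + 4·e^(−3.1267) + 2·e^(−3.2109) = 0.84912 + 1.1046 + 0.27404 + 0.17545 + 0.080641 = 2.4839.
P₃ = g₃ e^(−E₃/kT) / Z = 0.17545/2.4839 = 0.0706.

0.0706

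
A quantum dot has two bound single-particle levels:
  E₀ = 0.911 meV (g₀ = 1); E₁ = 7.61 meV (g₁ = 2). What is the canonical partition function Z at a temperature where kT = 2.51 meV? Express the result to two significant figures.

Eᵢ/kT = 0.3629, 3.032.
Z = Σ gᵢe^(−Eᵢ/kT) = 1·e^(−0.3629) + 2·e^(−3.032) = 0.6957 + 0.09644 = 0.7921.

Z = 0.79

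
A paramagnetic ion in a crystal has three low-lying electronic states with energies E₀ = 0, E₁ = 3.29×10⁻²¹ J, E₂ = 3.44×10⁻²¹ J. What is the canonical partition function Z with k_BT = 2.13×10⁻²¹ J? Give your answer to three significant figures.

Eᵢ/kT = 0, 1.5446, 1.6150.
Z = Σ e^(−Eᵢ/kT) = e^(−0) + e^(−1.5446) + e^(−1.6150) = 1.0000 + 0.21340 + 0.19889 = 1.4123.

Z = 1.41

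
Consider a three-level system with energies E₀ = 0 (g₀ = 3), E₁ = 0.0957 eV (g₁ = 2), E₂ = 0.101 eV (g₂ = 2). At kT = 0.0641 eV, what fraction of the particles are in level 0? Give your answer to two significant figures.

0.78

Eᵢ/kT = 0, 1.493, 1.576.
Z = Σ gᵢe^(−Eᵢ/kT) = 3·e^(−0) + 2·e^(−1.493) + 2·e^(−1.576) = 3.000 + 0.4494 + 0.4136 = 3.863.
P₀ = g₀ e^(−E₀/kT) / Z = 3.000/3.863 = 0.78.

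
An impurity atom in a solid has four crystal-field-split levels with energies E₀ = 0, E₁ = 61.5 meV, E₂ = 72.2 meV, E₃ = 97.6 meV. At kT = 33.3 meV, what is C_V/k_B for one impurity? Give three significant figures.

0.882

Eᵢ/kT = 0, 1.8468, 2.1682, 2.9309.
Z = Σ e^(−Eᵢ/kT) = e^(−0) + e^(−1.8468) + e^(−2.1682) + e^(−2.9309) = 1.0000 + 0.15774 + 0.11438 + 0.053349 = 1.3255.
⟨E⟩ = 17.477 meV, ⟨E²⟩ = 1283.3 meV².
C_V/k_B = (⟨E²⟩ − ⟨E⟩²)/(kT)² = (1283.3 − 305.45)/1108.9 = 0.882.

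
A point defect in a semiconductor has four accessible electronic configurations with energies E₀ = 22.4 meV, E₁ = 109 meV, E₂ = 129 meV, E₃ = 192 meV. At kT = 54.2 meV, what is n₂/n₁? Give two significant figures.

n₂/n₁ = exp[−(E₂−E₁)/kT] = exp(−(20 meV)/(54.2 meV)) = exp(-0.3690) = 0.69.

0.69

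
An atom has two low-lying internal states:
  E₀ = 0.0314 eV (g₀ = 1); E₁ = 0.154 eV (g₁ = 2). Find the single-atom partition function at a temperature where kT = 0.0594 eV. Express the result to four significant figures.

Z = 0.7391

Eᵢ/kT = 0.528620, 2.59259.
Z = Σ gᵢe^(−Eᵢ/kT) = 1·e^(−0.528620) + 2·e^(−2.59259) = 0.589418 + 0.149652 = 0.739070.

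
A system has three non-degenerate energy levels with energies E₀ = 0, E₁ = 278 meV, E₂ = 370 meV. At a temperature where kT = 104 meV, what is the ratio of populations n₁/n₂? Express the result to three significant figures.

2.42

n₁/n₂ = exp[−(E₁−E₂)/kT] = exp(−(-92 meV)/(104 meV)) = exp(0.88462) = 2.42.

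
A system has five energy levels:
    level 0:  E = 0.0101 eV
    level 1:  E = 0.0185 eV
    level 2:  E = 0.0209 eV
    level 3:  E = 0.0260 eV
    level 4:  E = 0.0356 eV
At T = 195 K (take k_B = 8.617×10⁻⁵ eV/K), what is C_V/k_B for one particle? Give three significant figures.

k_BT = 8.617×10⁻⁵ × 195 K = 0.016803 eV.
Eᵢ/kT = 0.60108, 1.1010, 1.2438, 1.5473, 2.1187.
Z = Σ e^(−Eᵢ/kT) = e^(−0.60108) + e^(−1.1010) + e^(−1.2438) + e^(−1.5473) + e^(−2.1187) = 0.54822 + 0.33254 + 0.28829 + 0.21282 + 0.12019 = 1.5021.
⟨E⟩ = 0.018325 eV, ⟨E²⟩ = 0.00039402 eV².
C_V/k_B = (⟨E²⟩ − ⟨E⟩²)/(kT)² = (0.00039402 − 0.00033581)/0.00028234 = 0.206.

0.206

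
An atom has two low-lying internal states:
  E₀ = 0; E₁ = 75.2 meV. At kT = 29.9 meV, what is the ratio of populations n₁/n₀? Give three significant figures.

n₁/n₀ = exp[−(E₁−E₀)/kT] = exp(−(75.2 meV)/(29.9 meV)) = exp(-2.5151) = 0.0809.

0.0809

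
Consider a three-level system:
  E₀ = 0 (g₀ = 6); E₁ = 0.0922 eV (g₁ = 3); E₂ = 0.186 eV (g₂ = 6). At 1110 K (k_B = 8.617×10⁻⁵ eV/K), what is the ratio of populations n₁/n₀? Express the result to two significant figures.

0.19

k_BT = 8.617×10⁻⁵ × 1110 K = 0.09565 eV.
n₁/n₀ = (g₁/g₀) exp[−(E₁−E₀)/kT] = (3/6) × exp(−(0.0922 eV)/(0.09565 eV)) = (3/6) × exp(-0.9639) = 0.19.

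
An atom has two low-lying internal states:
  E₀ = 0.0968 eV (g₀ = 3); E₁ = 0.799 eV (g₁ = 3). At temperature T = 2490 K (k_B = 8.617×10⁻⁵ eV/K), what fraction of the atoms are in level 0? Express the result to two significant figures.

k_BT = 8.617×10⁻⁵ × 2490 K = 0.2146 eV.
Eᵢ/kT = 0.4511, 3.723.
Z = Σ gᵢe^(−Eᵢ/kT) = 3·e^(−0.4511) + 3·e^(−3.723) = 1.911 + 0.07248 = 1.983.
P₀ = g₀ e^(−E₀/kT) / Z = 1.911/1.983 = 0.96.

0.96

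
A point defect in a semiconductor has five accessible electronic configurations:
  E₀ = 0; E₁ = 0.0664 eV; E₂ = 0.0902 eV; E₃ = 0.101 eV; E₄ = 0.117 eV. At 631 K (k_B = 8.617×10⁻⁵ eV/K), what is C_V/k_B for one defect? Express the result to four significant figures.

0.6823

k_BT = 8.617×10⁻⁵ × 631 K = 0.0543733 eV.
Eᵢ/kT = 0, 1.22119, 1.65890, 1.85753, 2.15179.
Z = Σ e^(−Eᵢ/kT) = e^(−0) + e^(−1.22119) + e^(−1.65890) + e^(−1.85753) + e^(−2.15179) = 1.00000 + 0.294879 + 0.190348 + 0.156058 + 0.116276 = 1.75756.
⟨E⟩ = 0.0376178 eV, ⟨E²⟩ = 0.00343228 eV².
C_V/k_B = (⟨E²⟩ − ⟨E⟩²)/(kT)² = (0.00343228 − 0.00141510)/0.00295646 = 0.6823.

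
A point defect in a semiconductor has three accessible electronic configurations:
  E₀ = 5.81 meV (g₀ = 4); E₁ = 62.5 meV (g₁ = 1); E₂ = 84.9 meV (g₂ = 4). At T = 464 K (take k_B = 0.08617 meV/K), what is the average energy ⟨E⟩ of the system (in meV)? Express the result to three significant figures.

17.8 meV

k_BT = 0.08617 × 464 K = 39.983 meV.
Eᵢ/kT = 0.14531, 1.5632, 2.1234.
Z = Σ gᵢe^(−Eᵢ/kT) = 4·e^(−0.14531) + 1·e^(−1.5632) + 4·e^(−2.1234) = 3.4590 + 0.20946 + 0.47850 = 4.1470.
⟨E⟩ = Σ Eᵢ gᵢe^(−Eᵢ/kT) / Z = (5.81·3.4590 + 62.5·0.20946 + 84.9·0.47850) / 4.1470 = 17.8 meV.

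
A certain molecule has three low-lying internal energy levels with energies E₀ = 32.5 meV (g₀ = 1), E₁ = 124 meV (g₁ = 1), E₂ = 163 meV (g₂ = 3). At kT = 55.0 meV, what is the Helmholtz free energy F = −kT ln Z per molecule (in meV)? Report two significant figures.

Eᵢ/kT = 0.5909, 2.255, 2.964.
Z = Σ gᵢe^(−Eᵢ/kT) = 1·e^(−0.5909) + 1·e^(−2.255) + 3·e^(−2.964) = 0.5538 + 0.1049 + 0.1548 = 0.8135.
F = −kT ln Z = −55.0 × ln(0.8135) = −55.0 × -0.2064 = 11 meV.

11 meV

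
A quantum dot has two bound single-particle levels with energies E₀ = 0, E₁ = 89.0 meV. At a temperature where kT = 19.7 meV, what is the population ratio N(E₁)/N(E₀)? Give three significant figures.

n₁/n₀ = exp[−(E₁−E₀)/kT] = exp(−(89.0 meV)/(19.7 meV)) = exp(-4.5178) = 0.0109.

0.0109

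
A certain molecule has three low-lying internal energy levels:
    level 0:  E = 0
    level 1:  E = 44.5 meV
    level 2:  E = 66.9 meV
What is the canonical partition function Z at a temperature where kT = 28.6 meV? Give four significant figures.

Z = 1.307

Eᵢ/kT = 0, 1.55594, 2.33916.
Z = Σ e^(−Eᵢ/kT) = e^(−0) + e^(−1.55594) + e^(−2.33916) = 1.00000 + 0.210991 + 0.0964086 = 1.30740.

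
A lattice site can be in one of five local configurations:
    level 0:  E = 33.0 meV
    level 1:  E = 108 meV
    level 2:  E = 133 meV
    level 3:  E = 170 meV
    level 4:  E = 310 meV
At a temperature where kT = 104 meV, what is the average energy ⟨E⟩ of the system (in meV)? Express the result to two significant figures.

92 meV

Eᵢ/kT = 0.3173, 1.038, 1.279, 1.635, 2.981.
Z = Σ e^(−Eᵢ/kT) = e^(−0.3173) + e^(−1.038) + e^(−1.279) + e^(−1.635) + e^(−2.981) = 0.7281 + 0.3542 + 0.2783 + 0.1950 + 0.05074 = 1.606.
⟨E⟩ = Σ Eᵢ e^(−Eᵢ/kT) / Z = (33.0·0.7281 + 108·0.3542 + 133·0.2783 + 170·0.1950 + 310·0.05074) / 1.606 = 92 meV.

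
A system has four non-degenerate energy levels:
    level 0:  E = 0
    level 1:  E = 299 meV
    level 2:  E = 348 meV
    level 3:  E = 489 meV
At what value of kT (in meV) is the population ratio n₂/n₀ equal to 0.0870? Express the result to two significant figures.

140 meV

n₂/n₀ = exp[−(E₂−E₀)/kT] = 0.0870.
⇒ (E₂−E₀)/kT = ln(1/0.0870) = ln(11.49) = 2.441.
kT = 348 meV / 2.441 = 140 meV.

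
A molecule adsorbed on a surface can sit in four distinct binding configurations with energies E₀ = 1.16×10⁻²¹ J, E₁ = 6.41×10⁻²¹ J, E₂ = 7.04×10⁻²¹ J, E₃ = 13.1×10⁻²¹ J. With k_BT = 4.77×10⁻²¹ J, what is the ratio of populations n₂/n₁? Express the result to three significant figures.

n₂/n₁ = exp[−(E₂−E₁)/kT] = exp(−(0.63 ×10⁻²¹ J)/(4.77 ×10⁻²¹ J)) = exp(-0.13208) = 0.876.

0.876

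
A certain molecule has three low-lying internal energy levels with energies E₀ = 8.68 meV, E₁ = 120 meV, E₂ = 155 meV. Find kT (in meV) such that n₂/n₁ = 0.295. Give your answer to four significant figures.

n₂/n₁ = exp[−(E₂−E₁)/kT] = 0.295.
⇒ (E₂−E₁)/kT = ln(1/0.295) = ln(3.38983) = 1.22078.
kT = 35 meV / 1.22078 = 28.67 meV.

28.67 meV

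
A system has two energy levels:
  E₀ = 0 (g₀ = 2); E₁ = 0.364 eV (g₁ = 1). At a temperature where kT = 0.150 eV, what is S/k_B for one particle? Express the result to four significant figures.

Eᵢ/kT = 0, 2.42667.
Z = Σ gᵢe^(−Eᵢ/kT) = 2·e^(−0) + 1·e^(−2.42667) = 2.00000 + 0.0883305 = 2.08833.
⟨E⟩ = Σ EᵢPᵢ = 0.0153962 eV.
S/k_B = ln Z + ⟨E⟩/kT = ln(2.08833) + 0.0153962/0.150 = 0.736365 + 0.102641 = 0.8390.

0.8390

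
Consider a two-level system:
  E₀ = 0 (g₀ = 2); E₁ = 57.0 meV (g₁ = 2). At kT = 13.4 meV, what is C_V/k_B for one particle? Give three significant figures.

0.250

Eᵢ/kT = 0, 4.2537.
Z = Σ gᵢe^(−Eᵢ/kT) = 2·e^(−0) + 2·e^(−4.2537) = 2.0000 + 0.028423 = 2.0284.
⟨E⟩ = 0.79871 meV, ⟨E²⟩ = 45.527 meV².
C_V/k_B = (⟨E²⟩ − ⟨E⟩²)/(kT)² = (45.527 − 0.63794)/179.56 = 0.250.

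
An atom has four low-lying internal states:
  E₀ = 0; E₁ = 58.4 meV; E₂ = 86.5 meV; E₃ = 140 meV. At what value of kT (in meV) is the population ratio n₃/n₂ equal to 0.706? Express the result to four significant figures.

153.7 meV

n₃/n₂ = exp[−(E₃−E₂)/kT] = 0.706.
⇒ (E₃−E₂)/kT = ln(1/0.706) = ln(1.41643) = 0.348140.
kT = 53.5 meV / 0.348140 = 153.7 meV.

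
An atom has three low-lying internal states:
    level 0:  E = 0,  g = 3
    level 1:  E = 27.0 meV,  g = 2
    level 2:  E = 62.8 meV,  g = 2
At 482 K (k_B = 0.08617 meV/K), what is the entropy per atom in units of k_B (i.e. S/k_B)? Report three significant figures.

k_BT = 0.08617 × 482 K = 41.534 meV.
Eᵢ/kT = 0, 0.65007, 1.5120.
Z = Σ gᵢe^(−Eᵢ/kT) = 3·e^(−0) + 2·e^(−0.65007) + 2·e^(−1.5120) = 3.0000 + 1.0440 + 0.44094 = 4.4849.
⟨E⟩ = Σ EᵢPᵢ = 12.459 meV.
S/k_B = ln Z + ⟨E⟩/kT = ln(4.4849) + 12.459/41.534 = 1.5007 + 0.29997 = 1.80.

1.80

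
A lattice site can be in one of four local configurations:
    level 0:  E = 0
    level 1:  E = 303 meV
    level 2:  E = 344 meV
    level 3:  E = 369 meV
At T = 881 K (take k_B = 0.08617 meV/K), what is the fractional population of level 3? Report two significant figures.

0.0075

k_BT = 0.08617 × 881 K = 75.92 meV.
Eᵢ/kT = 0, 3.991, 4.531, 4.860.
Z = Σ e^(−Eᵢ/kT) = e^(−0) + e^(−3.991) + e^(−4.531) + e^(−4.860) = 1.000 + 0.01848 + 0.01077 + 0.007750 = 1.037.
P₃ = e^(−E₃/kT) / Z = 0.007750/1.037 = 0.0075.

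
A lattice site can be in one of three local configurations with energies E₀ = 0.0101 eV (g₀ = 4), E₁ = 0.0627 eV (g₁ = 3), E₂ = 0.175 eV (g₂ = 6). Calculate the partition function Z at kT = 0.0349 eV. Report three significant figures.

Eᵢ/kT = 0.28940, 1.7966, 5.0143.
Z = Σ gᵢe^(−Eᵢ/kT) = 4·e^(−0.28940) + 3·e^(−1.7966) + 6·e^(−5.0143) = 2.9949 + 0.49759 + 0.039854 = 3.5323.

Z = 3.53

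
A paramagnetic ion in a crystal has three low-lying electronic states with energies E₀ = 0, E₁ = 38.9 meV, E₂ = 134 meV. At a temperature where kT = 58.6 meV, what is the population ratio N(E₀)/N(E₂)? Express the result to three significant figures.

9.84

n₀/n₂ = exp[−(E₀−E₂)/kT] = exp(−(-134 meV)/(58.6 meV)) = exp(2.2867) = 9.84.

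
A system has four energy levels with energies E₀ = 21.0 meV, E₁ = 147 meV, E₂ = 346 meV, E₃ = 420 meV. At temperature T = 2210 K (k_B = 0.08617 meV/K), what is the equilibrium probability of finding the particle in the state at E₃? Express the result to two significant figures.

k_BT = 0.08617 × 2210 K = 190.4 meV.
Eᵢ/kT = 0.1103, 0.7721, 1.817, 2.206.
Z = Σ e^(−Eᵢ/kT) = e^(−0.1103) + e^(−0.7721) + e^(−1.817) + e^(−2.206) = 0.8956 + 0.4620 + 0.1625 + 0.1101 = 1.630.
P₃ = e^(−E₃/kT) / Z = 0.1101/1.630 = 0.068.

0.068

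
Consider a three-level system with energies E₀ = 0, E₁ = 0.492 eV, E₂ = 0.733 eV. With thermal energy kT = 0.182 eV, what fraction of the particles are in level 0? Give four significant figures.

Eᵢ/kT = 0, 2.70330, 4.02747.
Z = Σ e^(−Eᵢ/kT) = e^(−0) + e^(−2.70330) + e^(−4.02747) = 1.00000 + 0.0669841 + 0.0178194 = 1.08480.
P₀ = e^(−E₀/kT) / Z = 1.00000/1.08480 = 0.9218.

0.9218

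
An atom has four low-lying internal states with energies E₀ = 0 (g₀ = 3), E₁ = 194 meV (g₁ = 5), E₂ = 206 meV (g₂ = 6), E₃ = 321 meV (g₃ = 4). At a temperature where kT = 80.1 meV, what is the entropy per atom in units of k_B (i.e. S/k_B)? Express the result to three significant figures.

2.02

Eᵢ/kT = 0, 2.4220, 2.5718, 4.0075.
Z = Σ gᵢe^(−Eᵢ/kT) = 3·e^(−0) + 5·e^(−2.4220) + 6·e^(−2.5718) + 4·e^(−4.0075) = 3.0000 + 0.44372 + 0.45839 + 0.072715 = 3.9748.
⟨E⟩ = Σ EᵢPᵢ = 51.286 meV.
S/k_B = ln Z + ⟨E⟩/kT = ln(3.9748) + 51.286/80.1 = 1.3800 + 0.64027 = 2.02.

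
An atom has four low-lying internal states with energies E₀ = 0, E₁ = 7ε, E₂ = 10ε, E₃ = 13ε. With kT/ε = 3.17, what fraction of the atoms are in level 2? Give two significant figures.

Eᵢ/kT = 0, 2.208, 3.155, 4.101.
Z = Σ e^(−Eᵢ/kT) = e^(−0) + e^(−2.208) + e^(−3.155) + e^(−4.101) = 1.000 + 0.1099 + 0.04264 + 0.01656 = 1.169.
P₂ = e^(−E₂/kT) / Z = 0.04264/1.169 = 0.036.

0.036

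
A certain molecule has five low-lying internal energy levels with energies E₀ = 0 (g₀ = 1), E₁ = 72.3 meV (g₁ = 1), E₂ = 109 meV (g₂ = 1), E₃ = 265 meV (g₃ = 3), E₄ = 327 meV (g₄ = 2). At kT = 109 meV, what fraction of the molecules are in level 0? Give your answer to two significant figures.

0.45

Eᵢ/kT = 0, 0.6633, 1.000, 2.431, 3.000.
Z = Σ gᵢe^(−Eᵢ/kT) = 1·e^(−0) + 1·e^(−0.6633) + 1·e^(−1.000) + 3·e^(−2.431) + 2·e^(−3.000) = 1.000 + 0.5151 + 0.3679 + 0.2638 + 0.09957 = 2.246.
P₀ = g₀ e^(−E₀/kT) / Z = 1.000/2.246 = 0.45.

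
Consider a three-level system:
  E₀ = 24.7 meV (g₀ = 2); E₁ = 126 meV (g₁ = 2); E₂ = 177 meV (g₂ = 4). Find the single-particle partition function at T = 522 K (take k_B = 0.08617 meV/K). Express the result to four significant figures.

k_BT = 0.08617 × 522 K = 44.9807 meV.
Eᵢ/kT = 0.549124, 2.80120, 3.93502.
Z = Σ gᵢe^(−Eᵢ/kT) = 2·e^(−0.549124) + 2·e^(−2.80120) + 4·e^(−3.93502) = 1.15491 + 0.121474 + 0.0781812 = 1.35457.

Z = 1.355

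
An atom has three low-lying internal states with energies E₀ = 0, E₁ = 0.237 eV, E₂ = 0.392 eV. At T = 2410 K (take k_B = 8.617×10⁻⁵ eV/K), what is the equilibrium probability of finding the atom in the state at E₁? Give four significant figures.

k_BT = 8.617×10⁻⁵ × 2410 K = 0.207670 eV.
Eᵢ/kT = 0, 1.14123, 1.88761.
Z = Σ e^(−Eᵢ/kT) = e^(−0) + e^(−1.14123) + e^(−1.88761) = 1.00000 + 0.319426 + 0.151433 = 1.47086.
P₁ = e^(−E₁/kT) / Z = 0.319426/1.47086 = 0.2172.

0.2172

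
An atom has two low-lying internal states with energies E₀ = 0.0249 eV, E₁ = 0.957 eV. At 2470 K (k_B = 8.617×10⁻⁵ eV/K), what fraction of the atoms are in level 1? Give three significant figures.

0.0124

k_BT = 8.617×10⁻⁵ × 2470 K = 0.21284 eV.
Eᵢ/kT = 0.11699, 4.4963.
Z = Σ e^(−Eᵢ/kT) = e^(−0.11699) + e^(−4.4963) = 0.88959 + 0.011150 = 0.90074.
P₁ = e^(−E₁/kT) / Z = 0.011150/0.90074 = 0.0124.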